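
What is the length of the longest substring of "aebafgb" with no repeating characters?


Input: "aebafgb"
Sliding window (track last position of each char):
  Position 0 ('a'): window [0,0] length 1 -- new best
  Position 1 ('e'): window [0,1] length 2 -- new best
  Position 2 ('b'): window [0,2] length 3 -- new best
  Position 3 ('a'): repeat (last at 0), move window start to 1
  Position 3 ('a'): window [1,3] length 3
  Position 4 ('f'): window [1,4] length 4 -- new best
  Position 5 ('g'): window [1,5] length 5 -- new best
  Position 6 ('b'): repeat (last at 2), move window start to 3
  Position 6 ('b'): window [3,6] length 4
Longest substring with no repeats: "ebafg" with length 5

5


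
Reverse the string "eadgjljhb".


Input: eadgjljhb
Reading characters right to left:
  Position 8: 'b'
  Position 7: 'h'
  Position 6: 'j'
  Position 5: 'l'
  Position 4: 'j'
  Position 3: 'g'
  Position 2: 'd'
  Position 1: 'a'
  Position 0: 'e'
Reversed: bhjljgdae

bhjljgdae


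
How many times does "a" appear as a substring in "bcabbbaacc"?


Searching for "a" in "bcabbbaacc"
Scanning each position:
  Position 0: "b" => no
  Position 1: "c" => no
  Position 2: "a" => MATCH
  Position 3: "b" => no
  Position 4: "b" => no
  Position 5: "b" => no
  Position 6: "a" => MATCH
  Position 7: "a" => MATCH
  Position 8: "c" => no
  Position 9: "c" => no
Total occurrences: 3

3


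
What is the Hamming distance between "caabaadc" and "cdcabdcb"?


Comparing "caabaadc" and "cdcabdcb" position by position:
  Position 0: 'c' vs 'c' => same
  Position 1: 'a' vs 'd' => differ
  Position 2: 'a' vs 'c' => differ
  Position 3: 'b' vs 'a' => differ
  Position 4: 'a' vs 'b' => differ
  Position 5: 'a' vs 'd' => differ
  Position 6: 'd' vs 'c' => differ
  Position 7: 'c' vs 'b' => differ
Total differences (Hamming distance): 7

7


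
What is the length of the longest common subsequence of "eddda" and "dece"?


LCS of "eddda" and "dece"
DP table:
           d    e    c    e
      0    0    0    0    0
  e   0    0    1    1    1
  d   0    1    1    1    1
  d   0    1    1    1    1
  d   0    1    1    1    1
  a   0    1    1    1    1
LCS length = dp[5][4] = 1

1


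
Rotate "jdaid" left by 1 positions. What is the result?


Input: "jdaid", rotate left by 1
First 1 characters: "j"
Remaining characters: "daid"
Concatenate remaining + first: "daid" + "j" = "daidj"

daidj


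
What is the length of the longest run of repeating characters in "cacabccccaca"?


Input: "cacabccccaca"
Scanning for longest run:
  Position 1 ('a'): new char, reset run to 1
  Position 2 ('c'): new char, reset run to 1
  Position 3 ('a'): new char, reset run to 1
  Position 4 ('b'): new char, reset run to 1
  Position 5 ('c'): new char, reset run to 1
  Position 6 ('c'): continues run of 'c', length=2
  Position 7 ('c'): continues run of 'c', length=3
  Position 8 ('c'): continues run of 'c', length=4
  Position 9 ('a'): new char, reset run to 1
  Position 10 ('c'): new char, reset run to 1
  Position 11 ('a'): new char, reset run to 1
Longest run: 'c' with length 4

4


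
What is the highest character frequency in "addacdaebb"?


Input: addacdaebb
Character counts:
  'a': 3
  'b': 2
  'c': 1
  'd': 3
  'e': 1
Maximum frequency: 3

3


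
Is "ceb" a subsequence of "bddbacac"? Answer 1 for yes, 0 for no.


Check if "ceb" is a subsequence of "bddbacac"
Greedy scan:
  Position 0 ('b'): no match needed
  Position 1 ('d'): no match needed
  Position 2 ('d'): no match needed
  Position 3 ('b'): no match needed
  Position 4 ('a'): no match needed
  Position 5 ('c'): matches sub[0] = 'c'
  Position 6 ('a'): no match needed
  Position 7 ('c'): no match needed
Only matched 1/3 characters => not a subsequence

0


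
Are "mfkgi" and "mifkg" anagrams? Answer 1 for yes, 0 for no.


Strings: "mfkgi", "mifkg"
Sorted first:  fgikm
Sorted second: fgikm
Sorted forms match => anagrams

1


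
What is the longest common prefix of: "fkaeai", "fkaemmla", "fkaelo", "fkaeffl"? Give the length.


Words: fkaeai, fkaemmla, fkaelo, fkaeffl
  Position 0: all 'f' => match
  Position 1: all 'k' => match
  Position 2: all 'a' => match
  Position 3: all 'e' => match
  Position 4: ('a', 'm', 'l', 'f') => mismatch, stop
LCP = "fkae" (length 4)

4


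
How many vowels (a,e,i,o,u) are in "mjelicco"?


Input: mjelicco
Checking each character:
  'm' at position 0: consonant
  'j' at position 1: consonant
  'e' at position 2: vowel (running total: 1)
  'l' at position 3: consonant
  'i' at position 4: vowel (running total: 2)
  'c' at position 5: consonant
  'c' at position 6: consonant
  'o' at position 7: vowel (running total: 3)
Total vowels: 3

3


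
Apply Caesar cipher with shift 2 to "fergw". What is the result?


Caesar cipher: shift "fergw" by 2
  'f' (pos 5) + 2 = pos 7 = 'h'
  'e' (pos 4) + 2 = pos 6 = 'g'
  'r' (pos 17) + 2 = pos 19 = 't'
  'g' (pos 6) + 2 = pos 8 = 'i'
  'w' (pos 22) + 2 = pos 24 = 'y'
Result: hgtiy

hgtiy


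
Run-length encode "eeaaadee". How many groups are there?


Input: eeaaadee
Scanning for consecutive runs:
  Group 1: 'e' x 2 (positions 0-1)
  Group 2: 'a' x 3 (positions 2-4)
  Group 3: 'd' x 1 (positions 5-5)
  Group 4: 'e' x 2 (positions 6-7)
Total groups: 4

4


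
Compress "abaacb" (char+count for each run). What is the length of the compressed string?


Input: abaacb
Runs:
  'a' x 1 => "a1"
  'b' x 1 => "b1"
  'a' x 2 => "a2"
  'c' x 1 => "c1"
  'b' x 1 => "b1"
Compressed: "a1b1a2c1b1"
Compressed length: 10

10


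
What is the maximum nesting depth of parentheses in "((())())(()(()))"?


Input: "((())())(()(()))"
Tracking depth:
  Position 0 '(': depth becomes 1
  Position 1 '(': depth becomes 2
  Position 2 '(': depth becomes 3
  Position 3 ')': depth becomes 2
  Position 4 ')': depth becomes 1
  Position 5 '(': depth becomes 2
  Position 6 ')': depth becomes 1
  Position 7 ')': depth becomes 0
  Position 8 '(': depth becomes 1
  Position 9 '(': depth becomes 2
  Position 10 ')': depth becomes 1
  Position 11 '(': depth becomes 2
  Position 12 '(': depth becomes 3
  Position 13 ')': depth becomes 2
  Position 14 ')': depth becomes 1
  Position 15 ')': depth becomes 0
Maximum depth reached: 3

3


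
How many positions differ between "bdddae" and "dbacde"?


Comparing "bdddae" and "dbacde" position by position:
  Position 0: 'b' vs 'd' => DIFFER
  Position 1: 'd' vs 'b' => DIFFER
  Position 2: 'd' vs 'a' => DIFFER
  Position 3: 'd' vs 'c' => DIFFER
  Position 4: 'a' vs 'd' => DIFFER
  Position 5: 'e' vs 'e' => same
Positions that differ: 5

5


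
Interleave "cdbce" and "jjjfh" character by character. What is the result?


Interleaving "cdbce" and "jjjfh":
  Position 0: 'c' from first, 'j' from second => "cj"
  Position 1: 'd' from first, 'j' from second => "dj"
  Position 2: 'b' from first, 'j' from second => "bj"
  Position 3: 'c' from first, 'f' from second => "cf"
  Position 4: 'e' from first, 'h' from second => "eh"
Result: cjdjbjcfeh

cjdjbjcfeh


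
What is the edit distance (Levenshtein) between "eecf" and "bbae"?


Computing edit distance: "eecf" -> "bbae"
DP table:
           b    b    a    e
      0    1    2    3    4
  e   1    1    2    3    3
  e   2    2    2    3    3
  c   3    3    3    3    4
  f   4    4    4    4    4
Edit distance = dp[4][4] = 4

4


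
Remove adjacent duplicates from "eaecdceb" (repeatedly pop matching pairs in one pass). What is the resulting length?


Input: eaecdceb
Stack-based adjacent duplicate removal:
  Read 'e': push. Stack: e
  Read 'a': push. Stack: ea
  Read 'e': push. Stack: eae
  Read 'c': push. Stack: eaec
  Read 'd': push. Stack: eaecd
  Read 'c': push. Stack: eaecdc
  Read 'e': push. Stack: eaecdce
  Read 'b': push. Stack: eaecdceb
Final stack: "eaecdceb" (length 8)

8


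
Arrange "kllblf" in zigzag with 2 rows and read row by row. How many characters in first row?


Zigzag "kllblf" into 2 rows:
Placing characters:
  'k' => row 0
  'l' => row 1
  'l' => row 0
  'b' => row 1
  'l' => row 0
  'f' => row 1
Rows:
  Row 0: "kll"
  Row 1: "lbf"
First row length: 3

3


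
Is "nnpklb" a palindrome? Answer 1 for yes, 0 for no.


Input: nnpklb
Reversed: blkpnn
  Compare pos 0 ('n') with pos 5 ('b'): MISMATCH
  Compare pos 1 ('n') with pos 4 ('l'): MISMATCH
  Compare pos 2 ('p') with pos 3 ('k'): MISMATCH
Result: not a palindrome

0


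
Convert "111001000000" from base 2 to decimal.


Input: "111001000000" in base 2
Positional expansion:
  Digit '1' (value 1) x 2^11 = 2048
  Digit '1' (value 1) x 2^10 = 1024
  Digit '1' (value 1) x 2^9 = 512
  Digit '0' (value 0) x 2^8 = 0
  Digit '0' (value 0) x 2^7 = 0
  Digit '1' (value 1) x 2^6 = 64
  Digit '0' (value 0) x 2^5 = 0
  Digit '0' (value 0) x 2^4 = 0
  Digit '0' (value 0) x 2^3 = 0
  Digit '0' (value 0) x 2^2 = 0
  Digit '0' (value 0) x 2^1 = 0
  Digit '0' (value 0) x 2^0 = 0
Sum = 3648

3648


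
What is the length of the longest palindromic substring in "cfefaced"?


Input: "cfefaced"
Checking substrings for palindromes:
  [1:4] "fef" (len 3) => palindrome
Longest palindromic substring: "fef" with length 3

3


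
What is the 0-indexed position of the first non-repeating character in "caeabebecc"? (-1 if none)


Input: caeabebecc
Character frequencies:
  'a': 2
  'b': 2
  'c': 3
  'e': 3
Scanning left to right for freq == 1:
  Position 0 ('c'): freq=3, skip
  Position 1 ('a'): freq=2, skip
  Position 2 ('e'): freq=3, skip
  Position 3 ('a'): freq=2, skip
  Position 4 ('b'): freq=2, skip
  Position 5 ('e'): freq=3, skip
  Position 6 ('b'): freq=2, skip
  Position 7 ('e'): freq=3, skip
  Position 8 ('c'): freq=3, skip
  Position 9 ('c'): freq=3, skip
  No unique character found => answer = -1

-1


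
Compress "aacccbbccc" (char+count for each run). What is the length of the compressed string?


Input: aacccbbccc
Runs:
  'a' x 2 => "a2"
  'c' x 3 => "c3"
  'b' x 2 => "b2"
  'c' x 3 => "c3"
Compressed: "a2c3b2c3"
Compressed length: 8

8


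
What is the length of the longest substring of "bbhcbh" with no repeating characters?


Input: "bbhcbh"
Sliding window (track last position of each char):
  Position 0 ('b'): window [0,0] length 1 -- new best
  Position 1 ('b'): repeat (last at 0), move window start to 1
  Position 1 ('b'): window [1,1] length 1
  Position 2 ('h'): window [1,2] length 2 -- new best
  Position 3 ('c'): window [1,3] length 3 -- new best
  Position 4 ('b'): repeat (last at 1), move window start to 2
  Position 4 ('b'): window [2,4] length 3
  Position 5 ('h'): repeat (last at 2), move window start to 3
  Position 5 ('h'): window [3,5] length 3
Longest substring with no repeats: "bhc" with length 3

3


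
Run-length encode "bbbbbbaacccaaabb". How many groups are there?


Input: bbbbbbaacccaaabb
Scanning for consecutive runs:
  Group 1: 'b' x 6 (positions 0-5)
  Group 2: 'a' x 2 (positions 6-7)
  Group 3: 'c' x 3 (positions 8-10)
  Group 4: 'a' x 3 (positions 11-13)
  Group 5: 'b' x 2 (positions 14-15)
Total groups: 5

5


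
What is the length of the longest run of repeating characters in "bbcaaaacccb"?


Input: "bbcaaaacccb"
Scanning for longest run:
  Position 1 ('b'): continues run of 'b', length=2
  Position 2 ('c'): new char, reset run to 1
  Position 3 ('a'): new char, reset run to 1
  Position 4 ('a'): continues run of 'a', length=2
  Position 5 ('a'): continues run of 'a', length=3
  Position 6 ('a'): continues run of 'a', length=4
  Position 7 ('c'): new char, reset run to 1
  Position 8 ('c'): continues run of 'c', length=2
  Position 9 ('c'): continues run of 'c', length=3
  Position 10 ('b'): new char, reset run to 1
Longest run: 'a' with length 4

4


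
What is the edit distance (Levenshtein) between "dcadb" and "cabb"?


Computing edit distance: "dcadb" -> "cabb"
DP table:
           c    a    b    b
      0    1    2    3    4
  d   1    1    2    3    4
  c   2    1    2    3    4
  a   3    2    1    2    3
  d   4    3    2    2    3
  b   5    4    3    2    2
Edit distance = dp[5][4] = 2

2


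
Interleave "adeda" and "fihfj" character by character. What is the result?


Interleaving "adeda" and "fihfj":
  Position 0: 'a' from first, 'f' from second => "af"
  Position 1: 'd' from first, 'i' from second => "di"
  Position 2: 'e' from first, 'h' from second => "eh"
  Position 3: 'd' from first, 'f' from second => "df"
  Position 4: 'a' from first, 'j' from second => "aj"
Result: afdiehdfaj

afdiehdfaj


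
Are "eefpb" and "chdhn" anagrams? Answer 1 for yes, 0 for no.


Strings: "eefpb", "chdhn"
Sorted first:  beefp
Sorted second: cdhhn
Differ at position 0: 'b' vs 'c' => not anagrams

0


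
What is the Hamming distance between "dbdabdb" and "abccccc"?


Comparing "dbdabdb" and "abccccc" position by position:
  Position 0: 'd' vs 'a' => differ
  Position 1: 'b' vs 'b' => same
  Position 2: 'd' vs 'c' => differ
  Position 3: 'a' vs 'c' => differ
  Position 4: 'b' vs 'c' => differ
  Position 5: 'd' vs 'c' => differ
  Position 6: 'b' vs 'c' => differ
Total differences (Hamming distance): 6

6


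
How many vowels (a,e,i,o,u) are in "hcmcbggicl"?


Input: hcmcbggicl
Checking each character:
  'h' at position 0: consonant
  'c' at position 1: consonant
  'm' at position 2: consonant
  'c' at position 3: consonant
  'b' at position 4: consonant
  'g' at position 5: consonant
  'g' at position 6: consonant
  'i' at position 7: vowel (running total: 1)
  'c' at position 8: consonant
  'l' at position 9: consonant
Total vowels: 1

1


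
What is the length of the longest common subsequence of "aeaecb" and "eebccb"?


LCS of "aeaecb" and "eebccb"
DP table:
           e    e    b    c    c    b
      0    0    0    0    0    0    0
  a   0    0    0    0    0    0    0
  e   0    1    1    1    1    1    1
  a   0    1    1    1    1    1    1
  e   0    1    2    2    2    2    2
  c   0    1    2    2    3    3    3
  b   0    1    2    3    3    3    4
LCS length = dp[6][6] = 4

4


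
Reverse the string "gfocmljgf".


Input: gfocmljgf
Reading characters right to left:
  Position 8: 'f'
  Position 7: 'g'
  Position 6: 'j'
  Position 5: 'l'
  Position 4: 'm'
  Position 3: 'c'
  Position 2: 'o'
  Position 1: 'f'
  Position 0: 'g'
Reversed: fgjlmcofg

fgjlmcofg


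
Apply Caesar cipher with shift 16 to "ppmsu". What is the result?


Caesar cipher: shift "ppmsu" by 16
  'p' (pos 15) + 16 = pos 5 = 'f'
  'p' (pos 15) + 16 = pos 5 = 'f'
  'm' (pos 12) + 16 = pos 2 = 'c'
  's' (pos 18) + 16 = pos 8 = 'i'
  'u' (pos 20) + 16 = pos 10 = 'k'
Result: ffcik

ffcik


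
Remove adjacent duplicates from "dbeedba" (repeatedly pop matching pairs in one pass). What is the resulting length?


Input: dbeedba
Stack-based adjacent duplicate removal:
  Read 'd': push. Stack: d
  Read 'b': push. Stack: db
  Read 'e': push. Stack: dbe
  Read 'e': matches stack top 'e' => pop. Stack: db
  Read 'd': push. Stack: dbd
  Read 'b': push. Stack: dbdb
  Read 'a': push. Stack: dbdba
Final stack: "dbdba" (length 5)

5


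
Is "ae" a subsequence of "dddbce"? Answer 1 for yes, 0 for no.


Check if "ae" is a subsequence of "dddbce"
Greedy scan:
  Position 0 ('d'): no match needed
  Position 1 ('d'): no match needed
  Position 2 ('d'): no match needed
  Position 3 ('b'): no match needed
  Position 4 ('c'): no match needed
  Position 5 ('e'): no match needed
Only matched 0/2 characters => not a subsequence

0


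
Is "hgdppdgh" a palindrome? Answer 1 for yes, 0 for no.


Input: hgdppdgh
Reversed: hgdppdgh
  Compare pos 0 ('h') with pos 7 ('h'): match
  Compare pos 1 ('g') with pos 6 ('g'): match
  Compare pos 2 ('d') with pos 5 ('d'): match
  Compare pos 3 ('p') with pos 4 ('p'): match
Result: palindrome

1


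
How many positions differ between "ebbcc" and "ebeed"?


Comparing "ebbcc" and "ebeed" position by position:
  Position 0: 'e' vs 'e' => same
  Position 1: 'b' vs 'b' => same
  Position 2: 'b' vs 'e' => DIFFER
  Position 3: 'c' vs 'e' => DIFFER
  Position 4: 'c' vs 'd' => DIFFER
Positions that differ: 3

3


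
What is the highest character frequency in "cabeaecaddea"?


Input: cabeaecaddea
Character counts:
  'a': 4
  'b': 1
  'c': 2
  'd': 2
  'e': 3
Maximum frequency: 4

4


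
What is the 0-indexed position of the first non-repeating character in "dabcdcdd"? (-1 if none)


Input: dabcdcdd
Character frequencies:
  'a': 1
  'b': 1
  'c': 2
  'd': 4
Scanning left to right for freq == 1:
  Position 0 ('d'): freq=4, skip
  Position 1 ('a'): unique! => answer = 1

1


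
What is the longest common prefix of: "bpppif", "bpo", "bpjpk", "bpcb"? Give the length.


Words: bpppif, bpo, bpjpk, bpcb
  Position 0: all 'b' => match
  Position 1: all 'p' => match
  Position 2: ('p', 'o', 'j', 'c') => mismatch, stop
LCP = "bp" (length 2)

2


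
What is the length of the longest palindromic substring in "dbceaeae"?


Input: "dbceaeae"
Checking substrings for palindromes:
  [3:8] "eaeae" (len 5) => palindrome
  [3:6] "eae" (len 3) => palindrome
  [4:7] "aea" (len 3) => palindrome
  [5:8] "eae" (len 3) => palindrome
Longest palindromic substring: "eaeae" with length 5

5


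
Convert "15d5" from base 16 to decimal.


Input: "15d5" in base 16
Positional expansion:
  Digit '1' (value 1) x 16^3 = 4096
  Digit '5' (value 5) x 16^2 = 1280
  Digit 'd' (value 13) x 16^1 = 208
  Digit '5' (value 5) x 16^0 = 5
Sum = 5589

5589


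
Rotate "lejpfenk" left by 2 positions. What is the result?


Input: "lejpfenk", rotate left by 2
First 2 characters: "le"
Remaining characters: "jpfenk"
Concatenate remaining + first: "jpfenk" + "le" = "jpfenkle"

jpfenkle


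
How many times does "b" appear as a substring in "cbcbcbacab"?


Searching for "b" in "cbcbcbacab"
Scanning each position:
  Position 0: "c" => no
  Position 1: "b" => MATCH
  Position 2: "c" => no
  Position 3: "b" => MATCH
  Position 4: "c" => no
  Position 5: "b" => MATCH
  Position 6: "a" => no
  Position 7: "c" => no
  Position 8: "a" => no
  Position 9: "b" => MATCH
Total occurrences: 4

4


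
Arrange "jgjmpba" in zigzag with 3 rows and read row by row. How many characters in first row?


Zigzag "jgjmpba" into 3 rows:
Placing characters:
  'j' => row 0
  'g' => row 1
  'j' => row 2
  'm' => row 1
  'p' => row 0
  'b' => row 1
  'a' => row 2
Rows:
  Row 0: "jp"
  Row 1: "gmb"
  Row 2: "ja"
First row length: 2

2


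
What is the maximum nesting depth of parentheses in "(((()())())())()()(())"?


Input: "(((()())())())()()(())"
Tracking depth:
  Position 0 '(': depth becomes 1
  Position 1 '(': depth becomes 2
  Position 2 '(': depth becomes 3
  Position 3 '(': depth becomes 4
  Position 4 ')': depth becomes 3
  Position 5 '(': depth becomes 4
  Position 6 ')': depth becomes 3
  Position 7 ')': depth becomes 2
  Position 8 '(': depth becomes 3
  Position 9 ')': depth becomes 2
  Position 10 ')': depth becomes 1
  Position 11 '(': depth becomes 2
  Position 12 ')': depth becomes 1
  Position 13 ')': depth becomes 0
  Position 14 '(': depth becomes 1
  Position 15 ')': depth becomes 0
  Position 16 '(': depth becomes 1
  Position 17 ')': depth becomes 0
  Position 18 '(': depth becomes 1
  Position 19 '(': depth becomes 2
  Position 20 ')': depth becomes 1
  Position 21 ')': depth becomes 0
Maximum depth reached: 4

4


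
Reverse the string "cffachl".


Input: cffachl
Reading characters right to left:
  Position 6: 'l'
  Position 5: 'h'
  Position 4: 'c'
  Position 3: 'a'
  Position 2: 'f'
  Position 1: 'f'
  Position 0: 'c'
Reversed: lhcaffc

lhcaffc


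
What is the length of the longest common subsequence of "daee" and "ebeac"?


LCS of "daee" and "ebeac"
DP table:
           e    b    e    a    c
      0    0    0    0    0    0
  d   0    0    0    0    0    0
  a   0    0    0    0    1    1
  e   0    1    1    1    1    1
  e   0    1    1    2    2    2
LCS length = dp[4][5] = 2

2


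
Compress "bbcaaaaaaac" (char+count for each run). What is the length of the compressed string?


Input: bbcaaaaaaac
Runs:
  'b' x 2 => "b2"
  'c' x 1 => "c1"
  'a' x 7 => "a7"
  'c' x 1 => "c1"
Compressed: "b2c1a7c1"
Compressed length: 8

8


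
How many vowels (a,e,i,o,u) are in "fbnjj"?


Input: fbnjj
Checking each character:
  'f' at position 0: consonant
  'b' at position 1: consonant
  'n' at position 2: consonant
  'j' at position 3: consonant
  'j' at position 4: consonant
Total vowels: 0

0


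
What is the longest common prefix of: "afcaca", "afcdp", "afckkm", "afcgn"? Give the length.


Words: afcaca, afcdp, afckkm, afcgn
  Position 0: all 'a' => match
  Position 1: all 'f' => match
  Position 2: all 'c' => match
  Position 3: ('a', 'd', 'k', 'g') => mismatch, stop
LCP = "afc" (length 3)

3


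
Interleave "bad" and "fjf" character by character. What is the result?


Interleaving "bad" and "fjf":
  Position 0: 'b' from first, 'f' from second => "bf"
  Position 1: 'a' from first, 'j' from second => "aj"
  Position 2: 'd' from first, 'f' from second => "df"
Result: bfajdf

bfajdf


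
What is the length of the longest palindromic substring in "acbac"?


Input: "acbac"
Checking substrings for palindromes:
  No multi-char palindromic substrings found
Longest palindromic substring: "a" with length 1

1


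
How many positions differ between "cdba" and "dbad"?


Comparing "cdba" and "dbad" position by position:
  Position 0: 'c' vs 'd' => DIFFER
  Position 1: 'd' vs 'b' => DIFFER
  Position 2: 'b' vs 'a' => DIFFER
  Position 3: 'a' vs 'd' => DIFFER
Positions that differ: 4

4


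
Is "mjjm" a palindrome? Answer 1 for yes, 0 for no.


Input: mjjm
Reversed: mjjm
  Compare pos 0 ('m') with pos 3 ('m'): match
  Compare pos 1 ('j') with pos 2 ('j'): match
Result: palindrome

1


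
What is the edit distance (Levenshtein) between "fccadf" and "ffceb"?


Computing edit distance: "fccadf" -> "ffceb"
DP table:
           f    f    c    e    b
      0    1    2    3    4    5
  f   1    0    1    2    3    4
  c   2    1    1    1    2    3
  c   3    2    2    1    2    3
  a   4    3    3    2    2    3
  d   5    4    4    3    3    3
  f   6    5    4    4    4    4
Edit distance = dp[6][5] = 4

4


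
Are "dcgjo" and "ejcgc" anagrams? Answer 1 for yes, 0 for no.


Strings: "dcgjo", "ejcgc"
Sorted first:  cdgjo
Sorted second: ccegj
Differ at position 1: 'd' vs 'c' => not anagrams

0


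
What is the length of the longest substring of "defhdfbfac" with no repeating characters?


Input: "defhdfbfac"
Sliding window (track last position of each char):
  Position 0 ('d'): window [0,0] length 1 -- new best
  Position 1 ('e'): window [0,1] length 2 -- new best
  Position 2 ('f'): window [0,2] length 3 -- new best
  Position 3 ('h'): window [0,3] length 4 -- new best
  Position 4 ('d'): repeat (last at 0), move window start to 1
  Position 4 ('d'): window [1,4] length 4
  Position 5 ('f'): repeat (last at 2), move window start to 3
  Position 5 ('f'): window [3,5] length 3
  Position 6 ('b'): window [3,6] length 4
  Position 7 ('f'): repeat (last at 5), move window start to 6
  Position 7 ('f'): window [6,7] length 2
  Position 8 ('a'): window [6,8] length 3
  Position 9 ('c'): window [6,9] length 4
Longest substring with no repeats: "defh" with length 4

4


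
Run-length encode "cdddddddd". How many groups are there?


Input: cdddddddd
Scanning for consecutive runs:
  Group 1: 'c' x 1 (positions 0-0)
  Group 2: 'd' x 8 (positions 1-8)
Total groups: 2

2


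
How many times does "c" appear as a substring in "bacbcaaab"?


Searching for "c" in "bacbcaaab"
Scanning each position:
  Position 0: "b" => no
  Position 1: "a" => no
  Position 2: "c" => MATCH
  Position 3: "b" => no
  Position 4: "c" => MATCH
  Position 5: "a" => no
  Position 6: "a" => no
  Position 7: "a" => no
  Position 8: "b" => no
Total occurrences: 2

2


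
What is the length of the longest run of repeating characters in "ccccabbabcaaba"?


Input: "ccccabbabcaaba"
Scanning for longest run:
  Position 1 ('c'): continues run of 'c', length=2
  Position 2 ('c'): continues run of 'c', length=3
  Position 3 ('c'): continues run of 'c', length=4
  Position 4 ('a'): new char, reset run to 1
  Position 5 ('b'): new char, reset run to 1
  Position 6 ('b'): continues run of 'b', length=2
  Position 7 ('a'): new char, reset run to 1
  Position 8 ('b'): new char, reset run to 1
  Position 9 ('c'): new char, reset run to 1
  Position 10 ('a'): new char, reset run to 1
  Position 11 ('a'): continues run of 'a', length=2
  Position 12 ('b'): new char, reset run to 1
  Position 13 ('a'): new char, reset run to 1
Longest run: 'c' with length 4

4


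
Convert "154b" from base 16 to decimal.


Input: "154b" in base 16
Positional expansion:
  Digit '1' (value 1) x 16^3 = 4096
  Digit '5' (value 5) x 16^2 = 1280
  Digit '4' (value 4) x 16^1 = 64
  Digit 'b' (value 11) x 16^0 = 11
Sum = 5451

5451


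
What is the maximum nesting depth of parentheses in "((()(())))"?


Input: "((()(())))"
Tracking depth:
  Position 0 '(': depth becomes 1
  Position 1 '(': depth becomes 2
  Position 2 '(': depth becomes 3
  Position 3 ')': depth becomes 2
  Position 4 '(': depth becomes 3
  Position 5 '(': depth becomes 4
  Position 6 ')': depth becomes 3
  Position 7 ')': depth becomes 2
  Position 8 ')': depth becomes 1
  Position 9 ')': depth becomes 0
Maximum depth reached: 4

4


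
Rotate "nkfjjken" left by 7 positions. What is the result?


Input: "nkfjjken", rotate left by 7
First 7 characters: "nkfjjke"
Remaining characters: "n"
Concatenate remaining + first: "n" + "nkfjjke" = "nnkfjjke"

nnkfjjke


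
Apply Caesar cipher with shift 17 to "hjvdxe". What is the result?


Caesar cipher: shift "hjvdxe" by 17
  'h' (pos 7) + 17 = pos 24 = 'y'
  'j' (pos 9) + 17 = pos 0 = 'a'
  'v' (pos 21) + 17 = pos 12 = 'm'
  'd' (pos 3) + 17 = pos 20 = 'u'
  'x' (pos 23) + 17 = pos 14 = 'o'
  'e' (pos 4) + 17 = pos 21 = 'v'
Result: yamuov

yamuov


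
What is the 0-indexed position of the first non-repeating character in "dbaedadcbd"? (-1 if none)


Input: dbaedadcbd
Character frequencies:
  'a': 2
  'b': 2
  'c': 1
  'd': 4
  'e': 1
Scanning left to right for freq == 1:
  Position 0 ('d'): freq=4, skip
  Position 1 ('b'): freq=2, skip
  Position 2 ('a'): freq=2, skip
  Position 3 ('e'): unique! => answer = 3

3


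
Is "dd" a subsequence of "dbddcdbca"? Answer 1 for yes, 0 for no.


Check if "dd" is a subsequence of "dbddcdbca"
Greedy scan:
  Position 0 ('d'): matches sub[0] = 'd'
  Position 1 ('b'): no match needed
  Position 2 ('d'): matches sub[1] = 'd'
  Position 3 ('d'): no match needed
  Position 4 ('c'): no match needed
  Position 5 ('d'): no match needed
  Position 6 ('b'): no match needed
  Position 7 ('c'): no match needed
  Position 8 ('a'): no match needed
All 2 characters matched => is a subsequence

1


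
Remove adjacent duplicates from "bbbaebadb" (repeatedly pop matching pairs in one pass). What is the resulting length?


Input: bbbaebadb
Stack-based adjacent duplicate removal:
  Read 'b': push. Stack: b
  Read 'b': matches stack top 'b' => pop. Stack: (empty)
  Read 'b': push. Stack: b
  Read 'a': push. Stack: ba
  Read 'e': push. Stack: bae
  Read 'b': push. Stack: baeb
  Read 'a': push. Stack: baeba
  Read 'd': push. Stack: baebad
  Read 'b': push. Stack: baebadb
Final stack: "baebadb" (length 7)

7


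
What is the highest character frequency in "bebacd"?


Input: bebacd
Character counts:
  'a': 1
  'b': 2
  'c': 1
  'd': 1
  'e': 1
Maximum frequency: 2

2


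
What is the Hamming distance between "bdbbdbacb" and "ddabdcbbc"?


Comparing "bdbbdbacb" and "ddabdcbbc" position by position:
  Position 0: 'b' vs 'd' => differ
  Position 1: 'd' vs 'd' => same
  Position 2: 'b' vs 'a' => differ
  Position 3: 'b' vs 'b' => same
  Position 4: 'd' vs 'd' => same
  Position 5: 'b' vs 'c' => differ
  Position 6: 'a' vs 'b' => differ
  Position 7: 'c' vs 'b' => differ
  Position 8: 'b' vs 'c' => differ
Total differences (Hamming distance): 6

6


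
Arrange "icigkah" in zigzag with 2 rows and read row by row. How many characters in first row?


Zigzag "icigkah" into 2 rows:
Placing characters:
  'i' => row 0
  'c' => row 1
  'i' => row 0
  'g' => row 1
  'k' => row 0
  'a' => row 1
  'h' => row 0
Rows:
  Row 0: "iikh"
  Row 1: "cga"
First row length: 4

4


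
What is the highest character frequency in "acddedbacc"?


Input: acddedbacc
Character counts:
  'a': 2
  'b': 1
  'c': 3
  'd': 3
  'e': 1
Maximum frequency: 3

3


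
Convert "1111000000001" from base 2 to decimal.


Input: "1111000000001" in base 2
Positional expansion:
  Digit '1' (value 1) x 2^12 = 4096
  Digit '1' (value 1) x 2^11 = 2048
  Digit '1' (value 1) x 2^10 = 1024
  Digit '1' (value 1) x 2^9 = 512
  Digit '0' (value 0) x 2^8 = 0
  Digit '0' (value 0) x 2^7 = 0
  Digit '0' (value 0) x 2^6 = 0
  Digit '0' (value 0) x 2^5 = 0
  Digit '0' (value 0) x 2^4 = 0
  Digit '0' (value 0) x 2^3 = 0
  Digit '0' (value 0) x 2^2 = 0
  Digit '0' (value 0) x 2^1 = 0
  Digit '1' (value 1) x 2^0 = 1
Sum = 7681

7681


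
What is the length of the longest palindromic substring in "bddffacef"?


Input: "bddffacef"
Checking substrings for palindromes:
  [1:3] "dd" (len 2) => palindrome
  [3:5] "ff" (len 2) => palindrome
Longest palindromic substring: "dd" with length 2

2


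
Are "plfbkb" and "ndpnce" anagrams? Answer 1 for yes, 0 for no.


Strings: "plfbkb", "ndpnce"
Sorted first:  bbfklp
Sorted second: cdennp
Differ at position 0: 'b' vs 'c' => not anagrams

0


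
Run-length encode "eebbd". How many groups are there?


Input: eebbd
Scanning for consecutive runs:
  Group 1: 'e' x 2 (positions 0-1)
  Group 2: 'b' x 2 (positions 2-3)
  Group 3: 'd' x 1 (positions 4-4)
Total groups: 3

3


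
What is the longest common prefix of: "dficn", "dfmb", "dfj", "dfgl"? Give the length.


Words: dficn, dfmb, dfj, dfgl
  Position 0: all 'd' => match
  Position 1: all 'f' => match
  Position 2: ('i', 'm', 'j', 'g') => mismatch, stop
LCP = "df" (length 2)

2


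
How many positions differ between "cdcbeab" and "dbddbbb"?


Comparing "cdcbeab" and "dbddbbb" position by position:
  Position 0: 'c' vs 'd' => DIFFER
  Position 1: 'd' vs 'b' => DIFFER
  Position 2: 'c' vs 'd' => DIFFER
  Position 3: 'b' vs 'd' => DIFFER
  Position 4: 'e' vs 'b' => DIFFER
  Position 5: 'a' vs 'b' => DIFFER
  Position 6: 'b' vs 'b' => same
Positions that differ: 6

6


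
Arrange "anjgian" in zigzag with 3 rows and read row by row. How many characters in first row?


Zigzag "anjgian" into 3 rows:
Placing characters:
  'a' => row 0
  'n' => row 1
  'j' => row 2
  'g' => row 1
  'i' => row 0
  'a' => row 1
  'n' => row 2
Rows:
  Row 0: "ai"
  Row 1: "nga"
  Row 2: "jn"
First row length: 2

2


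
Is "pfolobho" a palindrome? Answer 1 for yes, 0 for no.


Input: pfolobho
Reversed: ohbolofp
  Compare pos 0 ('p') with pos 7 ('o'): MISMATCH
  Compare pos 1 ('f') with pos 6 ('h'): MISMATCH
  Compare pos 2 ('o') with pos 5 ('b'): MISMATCH
  Compare pos 3 ('l') with pos 4 ('o'): MISMATCH
Result: not a palindrome

0


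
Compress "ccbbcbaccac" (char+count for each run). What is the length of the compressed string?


Input: ccbbcbaccac
Runs:
  'c' x 2 => "c2"
  'b' x 2 => "b2"
  'c' x 1 => "c1"
  'b' x 1 => "b1"
  'a' x 1 => "a1"
  'c' x 2 => "c2"
  'a' x 1 => "a1"
  'c' x 1 => "c1"
Compressed: "c2b2c1b1a1c2a1c1"
Compressed length: 16

16


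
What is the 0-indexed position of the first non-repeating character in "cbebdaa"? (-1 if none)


Input: cbebdaa
Character frequencies:
  'a': 2
  'b': 2
  'c': 1
  'd': 1
  'e': 1
Scanning left to right for freq == 1:
  Position 0 ('c'): unique! => answer = 0

0


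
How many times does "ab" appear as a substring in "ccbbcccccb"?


Searching for "ab" in "ccbbcccccb"
Scanning each position:
  Position 0: "cc" => no
  Position 1: "cb" => no
  Position 2: "bb" => no
  Position 3: "bc" => no
  Position 4: "cc" => no
  Position 5: "cc" => no
  Position 6: "cc" => no
  Position 7: "cc" => no
  Position 8: "cb" => no
Total occurrences: 0

0


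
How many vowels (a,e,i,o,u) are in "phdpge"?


Input: phdpge
Checking each character:
  'p' at position 0: consonant
  'h' at position 1: consonant
  'd' at position 2: consonant
  'p' at position 3: consonant
  'g' at position 4: consonant
  'e' at position 5: vowel (running total: 1)
Total vowels: 1

1


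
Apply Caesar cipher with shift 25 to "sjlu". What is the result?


Caesar cipher: shift "sjlu" by 25
  's' (pos 18) + 25 = pos 17 = 'r'
  'j' (pos 9) + 25 = pos 8 = 'i'
  'l' (pos 11) + 25 = pos 10 = 'k'
  'u' (pos 20) + 25 = pos 19 = 't'
Result: rikt

rikt


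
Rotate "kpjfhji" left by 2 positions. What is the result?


Input: "kpjfhji", rotate left by 2
First 2 characters: "kp"
Remaining characters: "jfhji"
Concatenate remaining + first: "jfhji" + "kp" = "jfhjikp"

jfhjikp


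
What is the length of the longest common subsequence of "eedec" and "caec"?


LCS of "eedec" and "caec"
DP table:
           c    a    e    c
      0    0    0    0    0
  e   0    0    0    1    1
  e   0    0    0    1    1
  d   0    0    0    1    1
  e   0    0    0    1    1
  c   0    1    1    1    2
LCS length = dp[5][4] = 2

2


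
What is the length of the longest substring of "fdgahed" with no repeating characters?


Input: "fdgahed"
Sliding window (track last position of each char):
  Position 0 ('f'): window [0,0] length 1 -- new best
  Position 1 ('d'): window [0,1] length 2 -- new best
  Position 2 ('g'): window [0,2] length 3 -- new best
  Position 3 ('a'): window [0,3] length 4 -- new best
  Position 4 ('h'): window [0,4] length 5 -- new best
  Position 5 ('e'): window [0,5] length 6 -- new best
  Position 6 ('d'): repeat (last at 1), move window start to 2
  Position 6 ('d'): window [2,6] length 5
Longest substring with no repeats: "fdgahe" with length 6

6


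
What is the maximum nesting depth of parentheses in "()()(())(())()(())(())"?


Input: "()()(())(())()(())(())"
Tracking depth:
  Position 0 '(': depth becomes 1
  Position 1 ')': depth becomes 0
  Position 2 '(': depth becomes 1
  Position 3 ')': depth becomes 0
  Position 4 '(': depth becomes 1
  Position 5 '(': depth becomes 2
  Position 6 ')': depth becomes 1
  Position 7 ')': depth becomes 0
  Position 8 '(': depth becomes 1
  Position 9 '(': depth becomes 2
  Position 10 ')': depth becomes 1
  Position 11 ')': depth becomes 0
  Position 12 '(': depth becomes 1
  Position 13 ')': depth becomes 0
  Position 14 '(': depth becomes 1
  Position 15 '(': depth becomes 2
  Position 16 ')': depth becomes 1
  Position 17 ')': depth becomes 0
  Position 18 '(': depth becomes 1
  Position 19 '(': depth becomes 2
  Position 20 ')': depth becomes 1
  Position 21 ')': depth becomes 0
Maximum depth reached: 2

2


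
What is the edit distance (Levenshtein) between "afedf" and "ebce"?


Computing edit distance: "afedf" -> "ebce"
DP table:
           e    b    c    e
      0    1    2    3    4
  a   1    1    2    3    4
  f   2    2    2    3    4
  e   3    2    3    3    3
  d   4    3    3    4    4
  f   5    4    4    4    5
Edit distance = dp[5][4] = 5

5


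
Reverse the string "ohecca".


Input: ohecca
Reading characters right to left:
  Position 5: 'a'
  Position 4: 'c'
  Position 3: 'c'
  Position 2: 'e'
  Position 1: 'h'
  Position 0: 'o'
Reversed: acceho

acceho


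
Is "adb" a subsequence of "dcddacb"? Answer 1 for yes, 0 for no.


Check if "adb" is a subsequence of "dcddacb"
Greedy scan:
  Position 0 ('d'): no match needed
  Position 1 ('c'): no match needed
  Position 2 ('d'): no match needed
  Position 3 ('d'): no match needed
  Position 4 ('a'): matches sub[0] = 'a'
  Position 5 ('c'): no match needed
  Position 6 ('b'): no match needed
Only matched 1/3 characters => not a subsequence

0


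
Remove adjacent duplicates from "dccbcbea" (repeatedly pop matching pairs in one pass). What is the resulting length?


Input: dccbcbea
Stack-based adjacent duplicate removal:
  Read 'd': push. Stack: d
  Read 'c': push. Stack: dc
  Read 'c': matches stack top 'c' => pop. Stack: d
  Read 'b': push. Stack: db
  Read 'c': push. Stack: dbc
  Read 'b': push. Stack: dbcb
  Read 'e': push. Stack: dbcbe
  Read 'a': push. Stack: dbcbea
Final stack: "dbcbea" (length 6)

6


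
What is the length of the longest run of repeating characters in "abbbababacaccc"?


Input: "abbbababacaccc"
Scanning for longest run:
  Position 1 ('b'): new char, reset run to 1
  Position 2 ('b'): continues run of 'b', length=2
  Position 3 ('b'): continues run of 'b', length=3
  Position 4 ('a'): new char, reset run to 1
  Position 5 ('b'): new char, reset run to 1
  Position 6 ('a'): new char, reset run to 1
  Position 7 ('b'): new char, reset run to 1
  Position 8 ('a'): new char, reset run to 1
  Position 9 ('c'): new char, reset run to 1
  Position 10 ('a'): new char, reset run to 1
  Position 11 ('c'): new char, reset run to 1
  Position 12 ('c'): continues run of 'c', length=2
  Position 13 ('c'): continues run of 'c', length=3
Longest run: 'b' with length 3

3


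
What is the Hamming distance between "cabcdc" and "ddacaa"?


Comparing "cabcdc" and "ddacaa" position by position:
  Position 0: 'c' vs 'd' => differ
  Position 1: 'a' vs 'd' => differ
  Position 2: 'b' vs 'a' => differ
  Position 3: 'c' vs 'c' => same
  Position 4: 'd' vs 'a' => differ
  Position 5: 'c' vs 'a' => differ
Total differences (Hamming distance): 5

5


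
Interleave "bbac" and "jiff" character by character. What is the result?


Interleaving "bbac" and "jiff":
  Position 0: 'b' from first, 'j' from second => "bj"
  Position 1: 'b' from first, 'i' from second => "bi"
  Position 2: 'a' from first, 'f' from second => "af"
  Position 3: 'c' from first, 'f' from second => "cf"
Result: bjbiafcf

bjbiafcf


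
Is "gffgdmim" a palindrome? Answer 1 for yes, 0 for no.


Input: gffgdmim
Reversed: mimdgffg
  Compare pos 0 ('g') with pos 7 ('m'): MISMATCH
  Compare pos 1 ('f') with pos 6 ('i'): MISMATCH
  Compare pos 2 ('f') with pos 5 ('m'): MISMATCH
  Compare pos 3 ('g') with pos 4 ('d'): MISMATCH
Result: not a palindrome

0


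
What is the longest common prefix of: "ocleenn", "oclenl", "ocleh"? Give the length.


Words: ocleenn, oclenl, ocleh
  Position 0: all 'o' => match
  Position 1: all 'c' => match
  Position 2: all 'l' => match
  Position 3: all 'e' => match
  Position 4: ('e', 'n', 'h') => mismatch, stop
LCP = "ocle" (length 4)

4


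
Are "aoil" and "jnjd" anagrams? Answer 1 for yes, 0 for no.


Strings: "aoil", "jnjd"
Sorted first:  ailo
Sorted second: djjn
Differ at position 0: 'a' vs 'd' => not anagrams

0


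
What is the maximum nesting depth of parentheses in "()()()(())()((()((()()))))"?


Input: "()()()(())()((()((()()))))"
Tracking depth:
  Position 0 '(': depth becomes 1
  Position 1 ')': depth becomes 0
  Position 2 '(': depth becomes 1
  Position 3 ')': depth becomes 0
  Position 4 '(': depth becomes 1
  Position 5 ')': depth becomes 0
  Position 6 '(': depth becomes 1
  Position 7 '(': depth becomes 2
  Position 8 ')': depth becomes 1
  Position 9 ')': depth becomes 0
  Position 10 '(': depth becomes 1
  Position 11 ')': depth becomes 0
  Position 12 '(': depth becomes 1
  Position 13 '(': depth becomes 2
  Position 14 '(': depth becomes 3
  Position 15 ')': depth becomes 2
  Position 16 '(': depth becomes 3
  Position 17 '(': depth becomes 4
  Position 18 '(': depth becomes 5
  Position 19 ')': depth becomes 4
  Position 20 '(': depth becomes 5
  Position 21 ')': depth becomes 4
  Position 22 ')': depth becomes 3
  Position 23 ')': depth becomes 2
  Position 24 ')': depth becomes 1
  Position 25 ')': depth becomes 0
Maximum depth reached: 5

5


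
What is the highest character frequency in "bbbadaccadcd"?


Input: bbbadaccadcd
Character counts:
  'a': 3
  'b': 3
  'c': 3
  'd': 3
Maximum frequency: 3

3


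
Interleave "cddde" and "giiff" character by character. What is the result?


Interleaving "cddde" and "giiff":
  Position 0: 'c' from first, 'g' from second => "cg"
  Position 1: 'd' from first, 'i' from second => "di"
  Position 2: 'd' from first, 'i' from second => "di"
  Position 3: 'd' from first, 'f' from second => "df"
  Position 4: 'e' from first, 'f' from second => "ef"
Result: cgdididfef

cgdididfef
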